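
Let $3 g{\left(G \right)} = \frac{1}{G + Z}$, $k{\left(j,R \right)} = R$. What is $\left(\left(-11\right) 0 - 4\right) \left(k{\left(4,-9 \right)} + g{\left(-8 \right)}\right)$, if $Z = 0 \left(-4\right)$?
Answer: $\frac{217}{6} \approx 36.167$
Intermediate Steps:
$Z = 0$
$g{\left(G \right)} = \frac{1}{3 G}$ ($g{\left(G \right)} = \frac{1}{3 \left(G + 0\right)} = \frac{1}{3 G}$)
$\left(\left(-11\right) 0 - 4\right) \left(k{\left(4,-9 \right)} + g{\left(-8 \right)}\right) = \left(\left(-11\right) 0 - 4\right) \left(-9 + \frac{1}{3 \left(-8\right)}\right) = \left(0 - 4\right) \left(-9 + \frac{1}{3} \left(- \frac{1}{8}\right)\right) = - 4 \left(-9 - \frac{1}{24}\right) = \left(-4\right) \left(- \frac{217}{24}\right) = \frac{217}{6}$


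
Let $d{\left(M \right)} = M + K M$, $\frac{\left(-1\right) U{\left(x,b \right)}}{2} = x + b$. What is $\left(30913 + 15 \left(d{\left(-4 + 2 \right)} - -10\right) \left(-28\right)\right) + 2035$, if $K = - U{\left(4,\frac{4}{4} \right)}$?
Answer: $37988$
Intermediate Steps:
$U{\left(x,b \right)} = - 2 b - 2 x$ ($U{\left(x,b \right)} = - 2 \left(x + b\right) = - 2 \left(b + x\right) = - 2 b - 2 x$)
$K = 10$ ($K = - (- 2 \cdot \frac{4}{4} - 8) = - (- 2 \cdot 4 \cdot \frac{1}{4} - 8) = - (\left(-2\right) 1 - 8) = - (-2 - 8) = \left(-1\right) \left(-10\right) = 10$)
$d{\left(M \right)} = 11 M$ ($d{\left(M \right)} = M + 10 M = 11 M$)
$\left(30913 + 15 \left(d{\left(-4 + 2 \right)} - -10\right) \left(-28\right)\right) + 2035 = \left(30913 + 15 \left(11 \left(-4 + 2\right) - -10\right) \left(-28\right)\right) + 2035 = \left(30913 + 15 \left(11 \left(-2\right) + 10\right) \left(-28\right)\right) + 2035 = \left(30913 + 15 \left(-22 + 10\right) \left(-28\right)\right) + 2035 = \left(30913 + 15 \left(-12\right) \left(-28\right)\right) + 2035 = \left(30913 - -5040\right) + 2035 = \left(30913 + 5040\right) + 2035 = 35953 + 2035 = 37988$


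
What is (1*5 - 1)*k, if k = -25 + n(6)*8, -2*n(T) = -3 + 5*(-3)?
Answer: 188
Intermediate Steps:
n(T) = 9 (n(T) = -(-3 + 5*(-3))/2 = -(-3 - 15)/2 = -½*(-18) = 9)
k = 47 (k = -25 + 9*8 = -25 + 72 = 47)
(1*5 - 1)*k = (1*5 - 1)*47 = (5 - 1)*47 = 4*47 = 188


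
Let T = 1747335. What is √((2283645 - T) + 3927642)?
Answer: 4*√278997 ≈ 2112.8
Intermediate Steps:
√((2283645 - T) + 3927642) = √((2283645 - 1*1747335) + 3927642) = √((2283645 - 1747335) + 3927642) = √(536310 + 3927642) = √4463952 = 4*√278997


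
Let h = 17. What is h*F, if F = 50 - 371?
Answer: -5457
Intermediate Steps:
F = -321
h*F = 17*(-321) = -5457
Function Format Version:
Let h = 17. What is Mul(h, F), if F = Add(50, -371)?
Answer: -5457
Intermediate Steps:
F = -321
Mul(h, F) = Mul(17, -321) = -5457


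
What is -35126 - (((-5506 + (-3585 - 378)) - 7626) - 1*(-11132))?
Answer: -29163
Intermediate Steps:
-35126 - (((-5506 + (-3585 - 378)) - 7626) - 1*(-11132)) = -35126 - (((-5506 - 3963) - 7626) + 11132) = -35126 - ((-9469 - 7626) + 11132) = -35126 - (-17095 + 11132) = -35126 - 1*(-5963) = -35126 + 5963 = -29163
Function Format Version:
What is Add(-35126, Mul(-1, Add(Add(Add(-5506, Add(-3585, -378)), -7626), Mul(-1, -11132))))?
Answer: -29163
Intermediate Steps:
Add(-35126, Mul(-1, Add(Add(Add(-5506, Add(-3585, -378)), -7626), Mul(-1, -11132)))) = Add(-35126, Mul(-1, Add(Add(Add(-5506, -3963), -7626), 11132))) = Add(-35126, Mul(-1, Add(Add(-9469, -7626), 11132))) = Add(-35126, Mul(-1, Add(-17095, 11132))) = Add(-35126, Mul(-1, -5963)) = Add(-35126, 5963) = -29163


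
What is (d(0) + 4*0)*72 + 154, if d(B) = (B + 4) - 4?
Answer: 154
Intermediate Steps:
d(B) = B (d(B) = (4 + B) - 4 = B)
(d(0) + 4*0)*72 + 154 = (0 + 4*0)*72 + 154 = (0 + 0)*72 + 154 = 0*72 + 154 = 0 + 154 = 154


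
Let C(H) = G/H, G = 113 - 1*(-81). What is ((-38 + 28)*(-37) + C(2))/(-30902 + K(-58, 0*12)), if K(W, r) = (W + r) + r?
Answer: -467/30960 ≈ -0.015084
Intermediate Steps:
G = 194 (G = 113 + 81 = 194)
K(W, r) = W + 2*r
C(H) = 194/H
((-38 + 28)*(-37) + C(2))/(-30902 + K(-58, 0*12)) = ((-38 + 28)*(-37) + 194/2)/(-30902 + (-58 + 2*(0*12))) = (-10*(-37) + 194*(1/2))/(-30902 + (-58 + 2*0)) = (370 + 97)/(-30902 + (-58 + 0)) = 467/(-30902 - 58) = 467/(-30960) = 467*(-1/30960) = -467/30960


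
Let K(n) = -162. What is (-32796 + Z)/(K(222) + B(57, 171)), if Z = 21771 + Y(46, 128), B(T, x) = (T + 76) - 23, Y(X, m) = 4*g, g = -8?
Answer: 11057/52 ≈ 212.63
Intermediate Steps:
Y(X, m) = -32 (Y(X, m) = 4*(-8) = -32)
B(T, x) = 53 + T (B(T, x) = (76 + T) - 23 = 53 + T)
Z = 21739 (Z = 21771 - 32 = 21739)
(-32796 + Z)/(K(222) + B(57, 171)) = (-32796 + 21739)/(-162 + (53 + 57)) = -11057/(-162 + 110) = -11057/(-52) = -11057*(-1/52) = 11057/52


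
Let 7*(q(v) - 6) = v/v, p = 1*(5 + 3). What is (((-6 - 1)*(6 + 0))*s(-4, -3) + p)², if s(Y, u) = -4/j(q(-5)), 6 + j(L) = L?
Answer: 1401856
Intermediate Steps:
p = 8 (p = 1*8 = 8)
q(v) = 43/7 (q(v) = 6 + (v/v)/7 = 6 + (⅐)*1 = 6 + ⅐ = 43/7)
j(L) = -6 + L
s(Y, u) = -28 (s(Y, u) = -4/(-6 + 43/7) = -4/⅐ = -4*7 = -28)
(((-6 - 1)*(6 + 0))*s(-4, -3) + p)² = (((-6 - 1)*(6 + 0))*(-28) + 8)² = (-7*6*(-28) + 8)² = (-42*(-28) + 8)² = (1176 + 8)² = 1184² = 1401856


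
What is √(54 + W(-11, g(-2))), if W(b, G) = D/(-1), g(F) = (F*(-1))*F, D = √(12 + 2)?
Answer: √(54 - √14) ≈ 7.0893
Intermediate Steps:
D = √14 ≈ 3.7417
g(F) = -F² (g(F) = (-F)*F = -F²)
W(b, G) = -√14 (W(b, G) = √14/(-1) = √14*(-1) = -√14)
√(54 + W(-11, g(-2))) = √(54 - √14)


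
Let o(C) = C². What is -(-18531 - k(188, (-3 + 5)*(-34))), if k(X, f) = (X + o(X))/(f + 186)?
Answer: 1111095/59 ≈ 18832.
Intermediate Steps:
k(X, f) = (X + X²)/(186 + f) (k(X, f) = (X + X²)/(f + 186) = (X + X²)/(186 + f))
-(-18531 - k(188, (-3 + 5)*(-34))) = -(-18531 - 188*(1 + 188)/(186 + (-3 + 5)*(-34))) = -(-18531 - 188*189/(186 + 2*(-34))) = -(-18531 - 188*189/(186 - 68)) = -(-18531 - 188*189/118) = -(-18531 - 1*17766/59) = -(-18531 - 17766/59) = -1*(-1111095/59) = 1111095/59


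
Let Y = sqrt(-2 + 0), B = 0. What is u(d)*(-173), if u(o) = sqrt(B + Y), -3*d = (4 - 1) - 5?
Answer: -173*2**(1/4)*sqrt(I) ≈ -145.48 - 145.48*I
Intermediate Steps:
d = 2/3 (d = -((4 - 1) - 5)/3 = -(3 - 5)/3 = -1/3*(-2) = 2/3 ≈ 0.66667)
Y = I*sqrt(2) (Y = sqrt(-2) = I*sqrt(2) ≈ 1.4142*I)
u(o) = 2**(1/4)*sqrt(I) (u(o) = sqrt(0 + I*sqrt(2)) = sqrt(I*sqrt(2)) = 2**(1/4)*sqrt(I))
u(d)*(-173) = (2**(1/4)*sqrt(I))*(-173) = -173*2**(1/4)*sqrt(I)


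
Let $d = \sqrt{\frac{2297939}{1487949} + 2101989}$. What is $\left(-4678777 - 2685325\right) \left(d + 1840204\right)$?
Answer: $-13551449956808 - \frac{73641020 \sqrt{46537907256168465}}{1487949} \approx -1.3562 \cdot 10^{13}$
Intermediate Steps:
$d = \frac{10 \sqrt{46537907256168465}}{1487949}$ ($d = \sqrt{2297939 \cdot \frac{1}{1487949} + 2101989} = \sqrt{\frac{2297939}{1487949} + 2101989} = \sqrt{\frac{3127654728500}{1487949}} = \frac{10 \sqrt{46537907256168465}}{1487949} \approx 1449.8$)
$\left(-4678777 - 2685325\right) \left(d + 1840204\right) = \left(-4678777 - 2685325\right) \left(\frac{10 \sqrt{46537907256168465}}{1487949} + 1840204\right) = - 7364102 \left(1840204 + \frac{10 \sqrt{46537907256168465}}{1487949}\right) = -13551449956808 - \frac{73641020 \sqrt{46537907256168465}}{1487949}$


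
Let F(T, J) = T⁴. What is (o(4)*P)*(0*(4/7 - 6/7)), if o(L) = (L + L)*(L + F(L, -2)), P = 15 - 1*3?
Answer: 0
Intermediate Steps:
P = 12 (P = 15 - 3 = 12)
o(L) = 2*L*(L + L⁴) (o(L) = (L + L)*(L + L⁴) = (2*L)*(L + L⁴) = 2*L*(L + L⁴))
(o(4)*P)*(0*(4/7 - 6/7)) = ((2*4²*(1 + 4³))*12)*(0*(4/7 - 6/7)) = ((2*16*(1 + 64))*12)*(0*(4*(⅐) - 6*⅐)) = ((2*16*65)*12)*(0*(4/7 - 6/7)) = (2080*12)*(0*(-2/7)) = 24960*0 = 0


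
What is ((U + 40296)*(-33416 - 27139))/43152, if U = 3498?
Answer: -441990945/7192 ≈ -61456.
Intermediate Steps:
((U + 40296)*(-33416 - 27139))/43152 = ((3498 + 40296)*(-33416 - 27139))/43152 = (43794*(-60555))*(1/43152) = -2651945670*1/43152 = -441990945/7192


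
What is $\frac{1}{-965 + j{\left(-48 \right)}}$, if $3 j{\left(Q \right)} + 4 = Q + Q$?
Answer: $- \frac{3}{2995} \approx -0.0010017$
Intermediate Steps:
$j{\left(Q \right)} = - \frac{4}{3} + \frac{2 Q}{3}$ ($j{\left(Q \right)} = - \frac{4}{3} + \frac{Q + Q}{3} = - \frac{4}{3} + \frac{2 Q}{3}$)
$\frac{1}{-965 + j{\left(-48 \right)}} = \frac{1}{-965 + \left(- \frac{4}{3} + \frac{2}{3} \left(-48\right)\right)} = \frac{1}{-965 - \frac{100}{3}} = \frac{1}{- \frac{2995}{3}} = - \frac{3}{2995}$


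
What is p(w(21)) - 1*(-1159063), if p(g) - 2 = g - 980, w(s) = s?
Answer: 1158106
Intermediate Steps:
p(g) = -978 + g (p(g) = 2 + (g - 980) = 2 + (-980 + g) = -978 + g)
p(w(21)) - 1*(-1159063) = (-978 + 21) - 1*(-1159063) = -957 + 1159063 = 1158106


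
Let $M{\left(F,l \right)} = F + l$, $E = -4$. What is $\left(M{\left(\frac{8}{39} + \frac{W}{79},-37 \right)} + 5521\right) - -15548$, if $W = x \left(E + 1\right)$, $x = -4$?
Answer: $\frac{64800692}{3081} \approx 21032.0$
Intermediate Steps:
$W = 12$ ($W = - 4 \left(-4 + 1\right) = \left(-4\right) \left(-3\right) = 12$)
$\left(M{\left(\frac{8}{39} + \frac{W}{79},-37 \right)} + 5521\right) - -15548 = \left(\left(\left(\frac{8}{39} + \frac{12}{79}\right) - 37\right) + 5521\right) - -15548 = \left(\left(\left(8 \cdot \frac{1}{39} + 12 \cdot \frac{1}{79}\right) - 37\right) + 5521\right) + 15548 = \left(\left(\left(\frac{8}{39} + \frac{12}{79}\right) - 37\right) + 5521\right) + 15548 = \left(\left(\frac{1100}{3081} - 37\right) + 5521\right) + 15548 = \left(- \frac{112897}{3081} + 5521\right) + 15548 = \frac{16897304}{3081} + 15548 = \frac{64800692}{3081}$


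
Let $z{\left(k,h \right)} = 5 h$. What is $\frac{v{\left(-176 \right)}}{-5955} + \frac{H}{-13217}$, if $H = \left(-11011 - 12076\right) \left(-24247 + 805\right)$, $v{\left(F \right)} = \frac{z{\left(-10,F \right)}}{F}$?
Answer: $- \frac{644575708931}{15741447} \approx -40948.0$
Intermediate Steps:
$v{\left(F \right)} = 5$ ($v{\left(F \right)} = \frac{5 F}{F} = 5$)
$H = 541205454$ ($H = \left(-23087\right) \left(-23442\right) = 541205454$)
$\frac{v{\left(-176 \right)}}{-5955} + \frac{H}{-13217} = \frac{5}{-5955} + \frac{541205454}{-13217} = 5 \left(- \frac{1}{5955}\right) + 541205454 \left(- \frac{1}{13217}\right) = - \frac{1}{1191} - \frac{541205454}{13217} = - \frac{644575708931}{15741447}$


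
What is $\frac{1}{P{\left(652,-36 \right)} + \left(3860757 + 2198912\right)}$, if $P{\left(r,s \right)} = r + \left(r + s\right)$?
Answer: $\frac{1}{6060937} \approx 1.6499 \cdot 10^{-7}$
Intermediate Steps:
$P{\left(r,s \right)} = s + 2 r$
$\frac{1}{P{\left(652,-36 \right)} + \left(3860757 + 2198912\right)} = \frac{1}{\left(-36 + 2 \cdot 652\right) + \left(3860757 + 2198912\right)} = \frac{1}{\left(-36 + 1304\right) + 6059669} = \frac{1}{1268 + 6059669} = \frac{1}{6060937}$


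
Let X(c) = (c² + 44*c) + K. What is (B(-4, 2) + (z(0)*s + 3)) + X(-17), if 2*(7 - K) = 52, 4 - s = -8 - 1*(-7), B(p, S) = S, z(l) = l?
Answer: -473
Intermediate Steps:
s = 5 (s = 4 - (-8 - 1*(-7)) = 4 - (-8 + 7) = 4 - 1*(-1) = 4 + 1 = 5)
K = -19 (K = 7 - ½*52 = 7 - 26 = -19)
X(c) = -19 + c² + 44*c (X(c) = (c² + 44*c) - 19 = -19 + c² + 44*c)
(B(-4, 2) + (z(0)*s + 3)) + X(-17) = (2 + (0*5 + 3)) + (-19 + (-17)² + 44*(-17)) = (2 + (0 + 3)) + (-19 + 289 - 748) = (2 + 3) - 478 = 5 - 478 = -473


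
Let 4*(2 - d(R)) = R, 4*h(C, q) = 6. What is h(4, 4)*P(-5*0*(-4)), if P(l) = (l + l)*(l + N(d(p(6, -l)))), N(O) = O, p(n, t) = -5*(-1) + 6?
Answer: 0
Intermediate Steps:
p(n, t) = 11 (p(n, t) = 5 + 6 = 11)
h(C, q) = 3/2 (h(C, q) = (1/4)*6 = 3/2)
d(R) = 2 - R/4
P(l) = 2*l*(-3/4 + l) (P(l) = (l + l)*(l + (2 - 1/4*11)) = (2*l)*(l + (2 - 11/4)) = (2*l)*(l - 3/4) = (2*l)*(-3/4 + l) = 2*l*(-3/4 + l))
h(4, 4)*P(-5*0*(-4)) = 3*((-5*0*(-4))*(-3 + 4*(-5*0*(-4)))/2)/2 = 3*((0*(-4))*(-3 + 4*(0*(-4)))/2)/2 = 3*((1/2)*0*(-3 + 4*0))/2 = 3*((1/2)*0*(-3 + 0))/2 = 3*((1/2)*0*(-3))/2 = (3/2)*0 = 0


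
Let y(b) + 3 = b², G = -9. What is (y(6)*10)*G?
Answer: -2970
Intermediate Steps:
y(b) = -3 + b²
(y(6)*10)*G = ((-3 + 6²)*10)*(-9) = ((-3 + 36)*10)*(-9) = (33*10)*(-9) = 330*(-9) = -2970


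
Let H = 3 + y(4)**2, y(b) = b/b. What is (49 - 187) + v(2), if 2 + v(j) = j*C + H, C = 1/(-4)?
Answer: -273/2 ≈ -136.50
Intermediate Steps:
y(b) = 1
C = -1/4 (C = 1*(-1/4) = -1/4 ≈ -0.25000)
H = 4 (H = 3 + 1**2 = 3 + 1 = 4)
v(j) = 2 - j/4 (v(j) = -2 + (j*(-1/4) + 4) = -2 + (-j/4 + 4) = -2 + (4 - j/4) = 2 - j/4)
(49 - 187) + v(2) = (49 - 187) + (2 - 1/4*2) = -138 + (2 - 1/2) = -138 + 3/2 = -273/2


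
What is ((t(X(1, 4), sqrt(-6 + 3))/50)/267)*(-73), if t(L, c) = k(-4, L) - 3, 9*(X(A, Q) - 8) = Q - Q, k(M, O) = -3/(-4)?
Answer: 219/17800 ≈ 0.012303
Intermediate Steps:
k(M, O) = 3/4 (k(M, O) = -3*(-1/4) = 3/4)
X(A, Q) = 8 (X(A, Q) = 8 + (Q - Q)/9 = 8 + (1/9)*0 = 8 + 0 = 8)
t(L, c) = -9/4 (t(L, c) = 3/4 - 3 = -9/4)
((t(X(1, 4), sqrt(-6 + 3))/50)/267)*(-73) = (-9/4/50/267)*(-73) = (-9/4*1/50*(1/267))*(-73) = -9/200*1/267*(-73) = -3/17800*(-73) = 219/17800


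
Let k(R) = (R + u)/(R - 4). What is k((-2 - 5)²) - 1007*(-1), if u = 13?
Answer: 45377/45 ≈ 1008.4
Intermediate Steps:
k(R) = (13 + R)/(-4 + R) (k(R) = (R + 13)/(R - 4) = (13 + R)/(-4 + R))
k((-2 - 5)²) - 1007*(-1) = (13 + (-2 - 5)²)/(-4 + (-2 - 5)²) - 1007*(-1) = (13 + (-7)²)/(-4 + (-7)²) + 1007 = (13 + 49)/(-4 + 49) + 1007 = 62/45 + 1007 = 45377/45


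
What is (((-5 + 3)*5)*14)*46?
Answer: -6440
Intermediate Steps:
(((-5 + 3)*5)*14)*46 = (-2*5*14)*46 = -10*14*46 = -140*46 = -6440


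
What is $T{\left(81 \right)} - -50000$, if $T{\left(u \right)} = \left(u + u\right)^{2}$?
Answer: $76244$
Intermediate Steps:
$T{\left(u \right)} = 4 u^{2}$ ($T{\left(u \right)} = \left(2 u\right)^{2} = 4 u^{2}$)
$T{\left(81 \right)} - -50000 = 4 \cdot 81^{2} - -50000 = 4 \cdot 6561 + 50000 = 26244 + 50000 = 76244$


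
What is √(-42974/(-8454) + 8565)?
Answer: √153126211434/4227 ≈ 92.575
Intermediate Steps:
√(-42974/(-8454) + 8565) = √(-42974*(-1/8454) + 8565) = √(21487/4227 + 8565) = √(36225742/4227) = √153126211434/4227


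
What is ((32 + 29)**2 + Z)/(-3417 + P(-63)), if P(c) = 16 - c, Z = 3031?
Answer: -3376/1669 ≈ -2.0228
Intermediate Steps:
((32 + 29)**2 + Z)/(-3417 + P(-63)) = ((32 + 29)**2 + 3031)/(-3417 + (16 - 1*(-63))) = (61**2 + 3031)/(-3417 + (16 + 63)) = (3721 + 3031)/(-3417 + 79) = 6752/(-3338) = 6752*(-1/3338) = -3376/1669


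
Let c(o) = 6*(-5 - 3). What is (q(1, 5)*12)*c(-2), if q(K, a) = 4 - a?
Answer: 576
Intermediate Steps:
c(o) = -48 (c(o) = 6*(-8) = -48)
(q(1, 5)*12)*c(-2) = ((4 - 1*5)*12)*(-48) = ((4 - 5)*12)*(-48) = -1*12*(-48) = -12*(-48) = 576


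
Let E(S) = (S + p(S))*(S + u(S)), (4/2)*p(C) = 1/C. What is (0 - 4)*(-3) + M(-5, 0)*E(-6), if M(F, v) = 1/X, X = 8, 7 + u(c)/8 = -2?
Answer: 1141/16 ≈ 71.313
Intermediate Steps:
u(c) = -72 (u(c) = -56 + 8*(-2) = -56 - 16 = -72)
p(C) = 1/(2*C)
M(F, v) = 1/8
E(S) = (-72 + S)*(S + 1/(2*S)) (E(S) = (S + 1/(2*S))*(S - 72) = (S + 1/(2*S))*(-72 + S) = (-72 + S)*(S + 1/(2*S)))
(0 - 4)*(-3) + M(-5, 0)*E(-6) = (0 - 4)*(-3) + (1/2 + (-6)**2 - 72*(-6) - 36/(-6))/8 = -4*(-3) + (1/2 + 36 + 432 - 36*(-1/6))/8 = 12 + (1/2 + 36 + 432 + 6)/8 = 12 + (1/8)*(949/2) = 12 + 949/16 = 1141/16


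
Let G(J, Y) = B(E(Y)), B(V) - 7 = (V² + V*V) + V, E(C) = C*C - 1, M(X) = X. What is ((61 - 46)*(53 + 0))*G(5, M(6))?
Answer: 1981140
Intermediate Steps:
E(C) = -1 + C² (E(C) = C² - 1 = -1 + C²)
B(V) = 7 + V + 2*V² (B(V) = 7 + ((V² + V*V) + V) = 7 + ((V² + V²) + V) = 7 + (2*V² + V) = 7 + (V + 2*V²) = 7 + V + 2*V²)
G(J, Y) = 6 + Y² + 2*(-1 + Y²)² (G(J, Y) = 7 + (-1 + Y²) + 2*(-1 + Y²)² = 6 + Y² + 2*(-1 + Y²)²)
((61 - 46)*(53 + 0))*G(5, M(6)) = ((61 - 46)*(53 + 0))*(8 - 3*6² + 2*6⁴) = (15*53)*(8 - 3*36 + 2*1296) = 795*(8 - 108 + 2592) = 795*2492 = 1981140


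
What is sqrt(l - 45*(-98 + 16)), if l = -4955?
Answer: I*sqrt(1265) ≈ 35.567*I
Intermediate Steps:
sqrt(l - 45*(-98 + 16)) = sqrt(-4955 - 45*(-98 + 16)) = sqrt(-4955 - 45*(-82)) = sqrt(-4955 + 3690) = sqrt(-1265) = I*sqrt(1265)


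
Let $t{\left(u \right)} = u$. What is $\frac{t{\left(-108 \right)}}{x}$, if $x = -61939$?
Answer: $\frac{108}{61939} \approx 0.0017437$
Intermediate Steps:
$\frac{t{\left(-108 \right)}}{x} = - \frac{108}{-61939} = \left(-108\right) \left(- \frac{1}{61939}\right) = \frac{108}{61939}$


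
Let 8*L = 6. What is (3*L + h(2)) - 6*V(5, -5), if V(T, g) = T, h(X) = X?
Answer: -103/4 ≈ -25.750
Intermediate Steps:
L = ¾ (L = (⅛)*6 = ¾ ≈ 0.75000)
(3*L + h(2)) - 6*V(5, -5) = (3*(¾) + 2) - 6*5 = (9/4 + 2) - 30 = 17/4 - 30 = -103/4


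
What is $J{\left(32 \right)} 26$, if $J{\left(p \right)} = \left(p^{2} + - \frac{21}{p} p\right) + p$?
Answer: $26910$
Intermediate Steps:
$J{\left(p \right)} = -21 + p + p^{2}$ ($J{\left(p \right)} = \left(p^{2} - 21\right) + p = \left(-21 + p^{2}\right) + p = -21 + p + p^{2}$)
$J{\left(32 \right)} 26 = \left(-21 + 32 + 32^{2}\right) 26 = \left(-21 + 32 + 1024\right) 26 = 1035 \cdot 26 = 26910$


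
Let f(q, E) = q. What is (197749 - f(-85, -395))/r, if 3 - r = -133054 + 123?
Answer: 98917/66467 ≈ 1.4882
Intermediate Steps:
r = 132934 (r = 3 - (-133054 + 123) = 3 - 1*(-132931) = 3 + 132931 = 132934)
(197749 - f(-85, -395))/r = (197749 - 1*(-85))/132934 = (197749 + 85)*(1/132934) = 197834*(1/132934) = 98917/66467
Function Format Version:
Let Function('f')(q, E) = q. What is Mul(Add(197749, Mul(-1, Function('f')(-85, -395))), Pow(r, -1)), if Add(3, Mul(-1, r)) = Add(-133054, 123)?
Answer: Rational(98917, 66467) ≈ 1.4882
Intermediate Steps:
r = 132934 (r = Add(3, Mul(-1, Add(-133054, 123))) = Add(3, Mul(-1, -132931)) = Add(3, 132931) = 132934)
Mul(Add(197749, Mul(-1, Function('f')(-85, -395))), Pow(r, -1)) = Mul(Add(197749, Mul(-1, -85)), Pow(132934, -1)) = Mul(Add(197749, 85), Rational(1, 132934)) = Mul(197834, Rational(1, 132934)) = Rational(98917, 66467)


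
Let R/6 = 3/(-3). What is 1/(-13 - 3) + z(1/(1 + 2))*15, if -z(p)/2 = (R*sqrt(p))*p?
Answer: -1/16 + 20*sqrt(3) ≈ 34.578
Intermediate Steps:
R = -6 (R = 6*(3/(-3)) = 6*(3*(-1/3)) = 6*(-1) = -6)
z(p) = 12*p**(3/2) (z(p) = -2*(-6*sqrt(p))*p = -(-12)*p**(3/2) = 12*p**(3/2))
1/(-13 - 3) + z(1/(1 + 2))*15 = 1/(-13 - 3) + (12*(1/(1 + 2))**(3/2))*15 = 1/(-16) + (12*(1/3)**(3/2))*15 = -1/16 + (12*(1/3)**(3/2))*15 = -1/16 + (12*(sqrt(3)/9))*15 = -1/16 + (4*sqrt(3)/3)*15 = -1/16 + 20*sqrt(3)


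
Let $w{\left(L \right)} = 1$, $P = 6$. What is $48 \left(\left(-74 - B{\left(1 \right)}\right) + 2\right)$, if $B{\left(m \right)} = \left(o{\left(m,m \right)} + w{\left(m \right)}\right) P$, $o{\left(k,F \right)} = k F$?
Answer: $-4032$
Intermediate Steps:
$o{\left(k,F \right)} = F k$
$B{\left(m \right)} = 6 + 6 m^{2}$ ($B{\left(m \right)} = \left(m m + 1\right) 6 = \left(m^{2} + 1\right) 6 = \left(1 + m^{2}\right) 6 = 6 + 6 m^{2}$)
$48 \left(\left(-74 - B{\left(1 \right)}\right) + 2\right) = 48 \left(\left(-74 - \left(6 + 6 \cdot 1^{2}\right)\right) + 2\right) = 48 \left(\left(-74 - \left(6 + 6 \cdot 1\right)\right) + 2\right) = 48 \left(\left(-74 - \left(6 + 6\right)\right) + 2\right) = 48 \left(\left(-74 - 12\right) + 2\right) = 48 \left(-86 + 2\right) = 48 \left(-84\right) = -4032$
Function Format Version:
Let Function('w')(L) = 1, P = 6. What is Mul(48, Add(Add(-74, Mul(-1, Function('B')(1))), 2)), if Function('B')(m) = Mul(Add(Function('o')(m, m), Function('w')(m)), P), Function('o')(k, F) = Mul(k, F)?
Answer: -4032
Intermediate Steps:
Function('o')(k, F) = Mul(F, k)
Function('B')(m) = Add(6, Mul(6, Pow(m, 2))) (Function('B')(m) = Mul(Add(Mul(m, m), 1), 6) = Mul(Add(Pow(m, 2), 1), 6) = Mul(Add(1, Pow(m, 2)), 6) = Add(6, Mul(6, Pow(m, 2))))
Mul(48, Add(Add(-74, Mul(-1, Function('B')(1))), 2)) = Mul(48, Add(Add(-74, Mul(-1, Add(6, Mul(6, Pow(1, 2))))), 2)) = Mul(48, Add(Add(-74, Mul(-1, Add(6, Mul(6, 1)))), 2)) = Mul(48, Add(Add(-74, Mul(-1, Add(6, 6))), 2)) = Mul(48, Add(Add(-74, Mul(-1, 12)), 2)) = Mul(48, Add(Add(-74, -12), 2)) = Mul(48, Add(-86, 2)) = Mul(48, -84) = -4032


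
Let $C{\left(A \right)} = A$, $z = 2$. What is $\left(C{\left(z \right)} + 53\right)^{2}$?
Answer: $3025$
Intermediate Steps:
$\left(C{\left(z \right)} + 53\right)^{2} = \left(2 + 53\right)^{2} = 55^{2} = 3025$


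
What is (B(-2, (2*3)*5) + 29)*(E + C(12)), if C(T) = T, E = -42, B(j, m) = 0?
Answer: -870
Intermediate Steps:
(B(-2, (2*3)*5) + 29)*(E + C(12)) = (0 + 29)*(-42 + 12) = 29*(-30) = -870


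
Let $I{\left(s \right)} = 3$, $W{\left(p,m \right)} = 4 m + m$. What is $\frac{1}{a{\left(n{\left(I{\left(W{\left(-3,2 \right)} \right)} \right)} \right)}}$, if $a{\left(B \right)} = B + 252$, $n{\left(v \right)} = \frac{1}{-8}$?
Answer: $\frac{8}{2015} \approx 0.0039702$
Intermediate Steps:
$W{\left(p,m \right)} = 5 m$
$n{\left(v \right)} = - \frac{1}{8}$
$a{\left(B \right)} = 252 + B$
$\frac{1}{a{\left(n{\left(I{\left(W{\left(-3,2 \right)} \right)} \right)} \right)}} = \frac{1}{252 - \frac{1}{8}} = \frac{1}{\frac{2015}{8}} = \frac{8}{2015}$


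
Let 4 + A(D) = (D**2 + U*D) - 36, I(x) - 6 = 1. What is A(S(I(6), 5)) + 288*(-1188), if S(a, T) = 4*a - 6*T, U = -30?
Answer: -342120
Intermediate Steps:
I(x) = 7 (I(x) = 6 + 1 = 7)
S(a, T) = -6*T + 4*a
A(D) = -40 + D**2 - 30*D (A(D) = -4 + ((D**2 - 30*D) - 36) = -4 + (-36 + D**2 - 30*D) = -40 + D**2 - 30*D)
A(S(I(6), 5)) + 288*(-1188) = (-40 + (-6*5 + 4*7)**2 - 30*(-6*5 + 4*7)) + 288*(-1188) = (-40 + (-30 + 28)**2 - 30*(-30 + 28)) - 342144 = (-40 + (-2)**2 - 30*(-2)) - 342144 = (-40 + 4 + 60) - 342144 = 24 - 342144 = -342120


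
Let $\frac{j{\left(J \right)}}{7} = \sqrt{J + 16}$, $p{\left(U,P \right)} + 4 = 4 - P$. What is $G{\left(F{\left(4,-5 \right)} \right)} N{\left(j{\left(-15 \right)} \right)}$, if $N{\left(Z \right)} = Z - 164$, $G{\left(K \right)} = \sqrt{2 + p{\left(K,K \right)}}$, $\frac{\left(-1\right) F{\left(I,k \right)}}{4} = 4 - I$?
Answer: $- 157 \sqrt{2} \approx -222.03$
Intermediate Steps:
$p{\left(U,P \right)} = - P$ ($p{\left(U,P \right)} = -4 - \left(-4 + P\right) = - P$)
$F{\left(I,k \right)} = -16 + 4 I$ ($F{\left(I,k \right)} = - 4 \left(4 - I\right) = -16 + 4 I$)
$G{\left(K \right)} = \sqrt{2 - K}$
$j{\left(J \right)} = 7 \sqrt{16 + J}$ ($j{\left(J \right)} = 7 \sqrt{J + 16} = 7 \sqrt{16 + J}$)
$N{\left(Z \right)} = -164 + Z$
$G{\left(F{\left(4,-5 \right)} \right)} N{\left(j{\left(-15 \right)} \right)} = \sqrt{2 - \left(-16 + 4 \cdot 4\right)} \left(-164 + 7 \sqrt{16 - 15}\right) = \sqrt{2 - \left(-16 + 16\right)} \left(-164 + 7 \sqrt{1}\right) = \sqrt{2 - 0} \left(-164 + 7 \cdot 1\right) = \sqrt{2 + 0} \left(-164 + 7\right) = \sqrt{2} \left(-157\right) = - 157 \sqrt{2}$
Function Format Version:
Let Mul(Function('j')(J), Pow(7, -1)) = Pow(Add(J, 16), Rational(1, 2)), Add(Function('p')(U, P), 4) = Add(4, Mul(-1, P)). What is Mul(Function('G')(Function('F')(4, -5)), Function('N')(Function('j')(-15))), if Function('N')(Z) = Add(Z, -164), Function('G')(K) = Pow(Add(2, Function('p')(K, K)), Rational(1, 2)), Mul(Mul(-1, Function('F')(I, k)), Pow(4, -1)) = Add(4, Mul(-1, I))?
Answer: Mul(-157, Pow(2, Rational(1, 2))) ≈ -222.03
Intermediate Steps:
Function('p')(U, P) = Mul(-1, P) (Function('p')(U, P) = Add(-4, Add(4, Mul(-1, P))) = Mul(-1, P))
Function('F')(I, k) = Add(-16, Mul(4, I)) (Function('F')(I, k) = Mul(-4, Add(4, Mul(-1, I))) = Add(-16, Mul(4, I)))
Function('G')(K) = Pow(Add(2, Mul(-1, K)), Rational(1, 2))
Function('j')(J) = Mul(7, Pow(Add(16, J), Rational(1, 2))) (Function('j')(J) = Mul(7, Pow(Add(J, 16), Rational(1, 2))) = Mul(7, Pow(Add(16, J), Rational(1, 2))))
Function('N')(Z) = Add(-164, Z)
Mul(Function('G')(Function('F')(4, -5)), Function('N')(Function('j')(-15))) = Mul(Pow(Add(2, Mul(-1, Add(-16, Mul(4, 4)))), Rational(1, 2)), Add(-164, Mul(7, Pow(Add(16, -15), Rational(1, 2))))) = Mul(Pow(Add(2, Mul(-1, Add(-16, 16))), Rational(1, 2)), Add(-164, Mul(7, Pow(1, Rational(1, 2))))) = Mul(Pow(Add(2, Mul(-1, 0)), Rational(1, 2)), Add(-164, Mul(7, 1))) = Mul(Pow(Add(2, 0), Rational(1, 2)), Add(-164, 7)) = Mul(Pow(2, Rational(1, 2)), -157) = Mul(-157, Pow(2, Rational(1, 2)))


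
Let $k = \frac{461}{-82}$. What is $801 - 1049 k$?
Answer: $\frac{549271}{82} \approx 6698.4$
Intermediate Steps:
$k = - \frac{461}{82}$ ($k = 461 \left(- \frac{1}{82}\right) = - \frac{461}{82} \approx -5.6219$)
$801 - 1049 k = 801 - - \frac{483589}{82} = 801 + \frac{483589}{82} = \frac{549271}{82}$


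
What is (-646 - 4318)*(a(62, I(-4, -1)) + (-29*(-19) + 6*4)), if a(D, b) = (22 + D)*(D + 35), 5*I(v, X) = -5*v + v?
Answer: -43300972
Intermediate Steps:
I(v, X) = -4*v/5 (I(v, X) = (-5*v + v)/5 = (-4*v)/5 = -4*v/5)
a(D, b) = (22 + D)*(35 + D)
(-646 - 4318)*(a(62, I(-4, -1)) + (-29*(-19) + 6*4)) = (-646 - 4318)*((770 + 62**2 + 57*62) + (-29*(-19) + 6*4)) = -4964*((770 + 3844 + 3534) + (551 + 24)) = -4964*(8148 + 575) = -4964*8723 = -43300972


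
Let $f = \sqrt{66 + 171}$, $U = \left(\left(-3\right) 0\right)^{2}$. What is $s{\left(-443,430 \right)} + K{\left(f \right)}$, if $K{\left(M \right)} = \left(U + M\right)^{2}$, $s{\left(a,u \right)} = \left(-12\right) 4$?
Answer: $189$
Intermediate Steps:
$U = 0$ ($U = 0^{2} = 0$)
$s{\left(a,u \right)} = -48$
$f = \sqrt{237} \approx 15.395$
$K{\left(M \right)} = M^{2}$ ($K{\left(M \right)} = \left(0 + M\right)^{2} = M^{2}$)
$s{\left(-443,430 \right)} + K{\left(f \right)} = -48 + \left(\sqrt{237}\right)^{2} = -48 + 237 = 189$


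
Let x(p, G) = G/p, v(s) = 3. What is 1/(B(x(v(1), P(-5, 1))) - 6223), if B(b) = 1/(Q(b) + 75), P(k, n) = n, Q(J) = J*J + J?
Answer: -679/4225408 ≈ -0.00016069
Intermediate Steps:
Q(J) = J + J² (Q(J) = J² + J = J + J²)
B(b) = 1/(75 + b*(1 + b)) (B(b) = 1/(b*(1 + b) + 75) = 1/(75 + b*(1 + b)))
1/(B(x(v(1), P(-5, 1))) - 6223) = 1/(1/(75 + (1/3)*(1 + 1/3)) - 6223) = 1/(1/(75 + (1*(⅓))*(1 + 1*(⅓))) - 6223) = 1/(1/(75 + (1 + ⅓)/3) - 6223) = 1/(1/(75 + (⅓)*(4/3)) - 6223) = 1/(1/(75 + 4/9) - 6223) = 1/(1/(679/9) - 6223) = 1/(9/679 - 6223) = 1/(-4225408/679) = -679/4225408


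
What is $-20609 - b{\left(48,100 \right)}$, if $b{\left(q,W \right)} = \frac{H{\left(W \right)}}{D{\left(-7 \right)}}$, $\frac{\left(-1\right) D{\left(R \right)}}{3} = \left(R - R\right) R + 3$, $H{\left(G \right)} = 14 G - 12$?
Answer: $- \frac{184093}{9} \approx -20455.0$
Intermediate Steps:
$H{\left(G \right)} = -12 + 14 G$
$D{\left(R \right)} = -9$ ($D{\left(R \right)} = - 3 \left(\left(R - R\right) R + 3\right) = - 3 \left(0 R + 3\right) = - 3 \left(0 + 3\right) = \left(-3\right) 3 = -9$)
$b{\left(q,W \right)} = \frac{4}{3} - \frac{14 W}{9}$ ($b{\left(q,W \right)} = \frac{-12 + 14 W}{-9} = \left(-12 + 14 W\right) \left(- \frac{1}{9}\right) = \frac{4}{3} - \frac{14 W}{9}$)
$-20609 - b{\left(48,100 \right)} = -20609 - \left(\frac{4}{3} - \frac{1400}{9}\right) = -20609 - - \frac{1388}{9} = -20609 + \frac{1388}{9} = - \frac{184093}{9}$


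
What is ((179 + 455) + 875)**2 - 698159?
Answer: 1578922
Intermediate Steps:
((179 + 455) + 875)**2 - 698159 = (634 + 875)**2 - 698159 = 1509**2 - 698159 = 2277081 - 698159 = 1578922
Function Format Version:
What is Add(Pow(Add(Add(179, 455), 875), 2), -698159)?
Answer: 1578922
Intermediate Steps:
Add(Pow(Add(Add(179, 455), 875), 2), -698159) = Add(Pow(Add(634, 875), 2), -698159) = Add(Pow(1509, 2), -698159) = Add(2277081, -698159) = 1578922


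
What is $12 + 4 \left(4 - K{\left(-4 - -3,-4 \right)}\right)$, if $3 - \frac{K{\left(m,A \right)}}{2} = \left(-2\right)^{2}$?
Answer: $36$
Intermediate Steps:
$K{\left(m,A \right)} = -2$ ($K{\left(m,A \right)} = 6 - 2 \left(-2\right)^{2} = 6 - 8 = -2$)
$12 + 4 \left(4 - K{\left(-4 - -3,-4 \right)}\right) = 12 + 4 \left(4 - -2\right) = 12 + 4 \left(4 + 2\right) = 12 + 4 \cdot 6 = 12 + 24 = 36$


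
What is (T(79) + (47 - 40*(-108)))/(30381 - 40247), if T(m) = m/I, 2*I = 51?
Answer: -222875/503166 ≈ -0.44295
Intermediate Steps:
I = 51/2 (I = (1/2)*51 = 51/2 ≈ 25.500)
T(m) = 2*m/51 (T(m) = m/(51/2) = m*(2/51) = 2*m/51)
(T(79) + (47 - 40*(-108)))/(30381 - 40247) = ((2/51)*79 + (47 - 40*(-108)))/(30381 - 40247) = (158/51 + (47 + 4320))/(-9866) = (158/51 + 4367)*(-1/9866) = (222875/51)*(-1/9866) = -222875/503166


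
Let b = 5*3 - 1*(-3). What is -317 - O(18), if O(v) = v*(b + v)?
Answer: -965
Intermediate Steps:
b = 18 (b = 15 + 3 = 18)
O(v) = v*(18 + v)
-317 - O(18) = -317 - 18*(18 + 18) = -317 - 18*36 = -317 - 1*648 = -317 - 648 = -965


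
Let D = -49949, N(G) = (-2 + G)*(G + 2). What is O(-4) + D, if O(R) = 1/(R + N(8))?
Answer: -2797143/56 ≈ -49949.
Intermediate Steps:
N(G) = (-2 + G)*(2 + G)
O(R) = 1/(60 + R) (O(R) = 1/(R + (-4 + 8²)) = 1/(R + (-4 + 64)) = 1/(R + 60) = 1/(60 + R))
O(-4) + D = 1/(60 - 4) - 49949 = 1/56 - 49949 = -2797143/56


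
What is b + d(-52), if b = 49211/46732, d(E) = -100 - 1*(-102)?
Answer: 142675/46732 ≈ 3.0530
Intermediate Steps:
d(E) = 2 (d(E) = -100 + 102 = 2)
b = 49211/46732 (b = 49211*(1/46732) = 49211/46732 ≈ 1.0530)
b + d(-52) = 49211/46732 + 2 = 142675/46732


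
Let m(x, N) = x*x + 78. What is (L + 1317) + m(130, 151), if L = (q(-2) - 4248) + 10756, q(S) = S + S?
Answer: 24799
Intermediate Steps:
q(S) = 2*S
m(x, N) = 78 + x² (m(x, N) = x² + 78 = 78 + x²)
L = 6504 (L = (2*(-2) - 4248) + 10756 = (-4 - 4248) + 10756 = -4252 + 10756 = 6504)
(L + 1317) + m(130, 151) = (6504 + 1317) + (78 + 130²) = 7821 + (78 + 16900) = 7821 + 16978 = 24799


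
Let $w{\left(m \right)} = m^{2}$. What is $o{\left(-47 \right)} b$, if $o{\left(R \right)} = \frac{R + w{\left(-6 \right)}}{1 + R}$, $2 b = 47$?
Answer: $\frac{517}{92} \approx 5.6196$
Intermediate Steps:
$b = \frac{47}{2}$ ($b = \frac{1}{2} \cdot 47 = \frac{47}{2} \approx 23.5$)
$o{\left(R \right)} = \frac{36 + R}{1 + R}$ ($o{\left(R \right)} = \frac{R + \left(-6\right)^{2}}{1 + R} = \frac{R + 36}{1 + R} = \frac{36 + R}{1 + R}$)
$o{\left(-47 \right)} b = \frac{36 - 47}{1 - 47} \cdot \frac{47}{2} = \frac{1}{-46} \left(-11\right) \frac{47}{2} = \left(- \frac{1}{46}\right) \left(-11\right) \frac{47}{2} = \frac{11}{46} \cdot \frac{47}{2} = \frac{517}{92}$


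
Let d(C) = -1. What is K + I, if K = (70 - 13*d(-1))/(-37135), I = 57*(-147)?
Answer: -311154248/37135 ≈ -8379.0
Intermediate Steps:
I = -8379
K = -83/37135 (K = (70 - 13*(-1))/(-37135) = (70 + 13)*(-1/37135) = 83*(-1/37135) = -83/37135 ≈ -0.0022351)
K + I = -83/37135 - 8379 = -311154248/37135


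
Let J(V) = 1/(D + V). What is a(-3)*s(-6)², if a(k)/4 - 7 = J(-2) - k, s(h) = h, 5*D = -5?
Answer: 1392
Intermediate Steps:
D = -1 (D = (⅕)*(-5) = -1)
J(V) = 1/(-1 + V)
a(k) = 80/3 - 4*k (a(k) = 28 + 4*(1/(-1 - 2) - k) = 28 + 4*(1/(-3) - k) = 28 + 4*(-⅓ - k) = 28 + (-4/3 - 4*k) = 80/3 - 4*k)
a(-3)*s(-6)² = (80/3 - 4*(-3))*(-6)² = (80/3 + 12)*36 = (116/3)*36 = 1392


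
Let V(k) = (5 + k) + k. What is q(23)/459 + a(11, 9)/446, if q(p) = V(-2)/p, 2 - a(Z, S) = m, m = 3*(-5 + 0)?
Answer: 179915/4708422 ≈ 0.038211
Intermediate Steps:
V(k) = 5 + 2*k
m = -15 (m = 3*(-5) = -15)
a(Z, S) = 17 (a(Z, S) = 2 - 1*(-15) = 2 + 15 = 17)
q(p) = 1/p (q(p) = (5 + 2*(-2))/p = (5 - 4)/p = 1/p)
q(23)/459 + a(11, 9)/446 = 1/(23*459) + 17/446 = (1/23)*(1/459) + 17*(1/446) = 1/10557 + 17/446 = 179915/4708422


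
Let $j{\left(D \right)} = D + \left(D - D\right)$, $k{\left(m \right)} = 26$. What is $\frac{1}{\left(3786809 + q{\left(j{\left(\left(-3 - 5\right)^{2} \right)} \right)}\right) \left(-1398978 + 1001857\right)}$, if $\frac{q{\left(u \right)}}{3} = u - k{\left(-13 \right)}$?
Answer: $- \frac{1}{1503866648683} \approx -6.6495 \cdot 10^{-13}$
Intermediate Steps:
$j{\left(D \right)} = D$ ($j{\left(D \right)} = D + 0 = D$)
$q{\left(u \right)} = -78 + 3 u$ ($q{\left(u \right)} = 3 \left(u - 26\right) = 3 \left(-26 + u\right) = -78 + 3 u$)
$\frac{1}{\left(3786809 + q{\left(j{\left(\left(-3 - 5\right)^{2} \right)} \right)}\right) \left(-1398978 + 1001857\right)} = \frac{1}{\left(3786809 - \left(78 - 3 \left(-3 - 5\right)^{2}\right)\right) \left(-1398978 + 1001857\right)} = \frac{1}{\left(3786809 - \left(78 - 3 \left(-8\right)^{2}\right)\right) \left(-397121\right)} = \frac{1}{\left(3786809 + \left(-78 + 3 \cdot 64\right)\right) \left(-397121\right)} = \frac{1}{\left(3786809 + \left(-78 + 192\right)\right) \left(-397121\right)} = \frac{1}{\left(3786809 + 114\right) \left(-397121\right)} = \frac{1}{3786923 \left(-397121\right)} = \frac{1}{-1503866648683} = - \frac{1}{1503866648683}$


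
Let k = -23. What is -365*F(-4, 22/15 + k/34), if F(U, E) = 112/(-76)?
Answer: 10220/19 ≈ 537.89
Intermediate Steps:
F(U, E) = -28/19 (F(U, E) = 112*(-1/76) = -28/19)
-365*F(-4, 22/15 + k/34) = -365*(-28/19) = 10220/19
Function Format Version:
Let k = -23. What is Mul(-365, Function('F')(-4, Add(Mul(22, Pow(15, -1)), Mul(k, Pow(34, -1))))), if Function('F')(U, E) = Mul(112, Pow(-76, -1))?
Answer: Rational(10220, 19) ≈ 537.89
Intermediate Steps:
Function('F')(U, E) = Rational(-28, 19) (Function('F')(U, E) = Mul(112, Rational(-1, 76)) = Rational(-28, 19))
Mul(-365, Function('F')(-4, Add(Mul(22, Pow(15, -1)), Mul(k, Pow(34, -1))))) = Mul(-365, Rational(-28, 19)) = Rational(10220, 19)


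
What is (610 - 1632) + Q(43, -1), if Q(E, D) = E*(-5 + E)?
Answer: 612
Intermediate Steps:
(610 - 1632) + Q(43, -1) = (610 - 1632) + 43*(-5 + 43) = -1022 + 43*38 = -1022 + 1634 = 612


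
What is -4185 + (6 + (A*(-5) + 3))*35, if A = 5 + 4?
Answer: -5445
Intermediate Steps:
A = 9
-4185 + (6 + (A*(-5) + 3))*35 = -4185 + (6 + (9*(-5) + 3))*35 = -4185 + (6 + (-45 + 3))*35 = -4185 + (6 - 42)*35 = -4185 - 36*35 = -4185 - 1260 = -5445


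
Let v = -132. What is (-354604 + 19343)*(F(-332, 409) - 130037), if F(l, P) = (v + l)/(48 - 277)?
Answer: 9983405075349/229 ≈ 4.3596e+10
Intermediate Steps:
F(l, P) = 132/229 - l/229 (F(l, P) = (-132 + l)/(48 - 277) = (-132 + l)/(-229) = (-132 + l)*(-1/229) = 132/229 - l/229)
(-354604 + 19343)*(F(-332, 409) - 130037) = (-354604 + 19343)*((132/229 - 1/229*(-332)) - 130037) = -335261*((132/229 + 332/229) - 130037) = -335261*(464/229 - 130037) = -335261*(-29778009/229) = 9983405075349/229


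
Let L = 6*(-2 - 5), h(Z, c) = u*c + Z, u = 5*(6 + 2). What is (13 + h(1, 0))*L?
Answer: -588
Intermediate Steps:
u = 40 (u = 5*8 = 40)
h(Z, c) = Z + 40*c (h(Z, c) = 40*c + Z = Z + 40*c)
L = -42 (L = 6*(-7) = -42)
(13 + h(1, 0))*L = (13 + (1 + 40*0))*(-42) = (13 + (1 + 0))*(-42) = (13 + 1)*(-42) = 14*(-42) = -588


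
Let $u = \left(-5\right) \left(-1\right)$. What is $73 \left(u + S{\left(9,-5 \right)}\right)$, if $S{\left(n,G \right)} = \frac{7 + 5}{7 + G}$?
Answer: $803$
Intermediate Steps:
$S{\left(n,G \right)} = \frac{12}{7 + G}$
$u = 5$
$73 \left(u + S{\left(9,-5 \right)}\right) = 73 \left(5 + \frac{12}{7 - 5}\right) = 73 \left(5 + \frac{12}{2}\right) = 73 \left(5 + 12 \cdot \frac{1}{2}\right) = 73 \left(5 + 6\right) = 73 \cdot 11 = 803$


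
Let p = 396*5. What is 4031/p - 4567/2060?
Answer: -1847/10197 ≈ -0.18113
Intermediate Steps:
p = 1980
4031/p - 4567/2060 = 4031/1980 - 4567/2060 = -1847/10197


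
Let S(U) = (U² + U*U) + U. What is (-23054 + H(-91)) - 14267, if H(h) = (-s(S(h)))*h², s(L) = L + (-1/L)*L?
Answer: -136425391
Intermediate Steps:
S(U) = U + 2*U² (S(U) = (U² + U²) + U = 2*U² + U = U + 2*U²)
s(L) = -1 + L (s(L) = L - 1 = -1 + L)
H(h) = h²*(1 - h*(1 + 2*h)) (H(h) = (-(-1 + h*(1 + 2*h)))*h² = (1 - h*(1 + 2*h))*h² = h²*(1 - h*(1 + 2*h)))
(-23054 + H(-91)) - 14267 = (-23054 + (-91)²*(1 - 1*(-91)*(1 + 2*(-91)))) - 14267 = (-23054 + 8281*(1 - 1*(-91)*(1 - 182))) - 14267 = (-23054 + 8281*(1 - 1*(-91)*(-181))) - 14267 = (-23054 + 8281*(1 - 16471)) - 14267 = (-23054 + 8281*(-16470)) - 14267 = (-23054 - 136388070) - 14267 = -136411124 - 14267 = -136425391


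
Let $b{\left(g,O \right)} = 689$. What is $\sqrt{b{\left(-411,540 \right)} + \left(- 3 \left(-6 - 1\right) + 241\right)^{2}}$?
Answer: $11 \sqrt{573} \approx 263.31$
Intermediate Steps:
$\sqrt{b{\left(-411,540 \right)} + \left(- 3 \left(-6 - 1\right) + 241\right)^{2}} = \sqrt{689 + \left(- 3 \left(-6 - 1\right) + 241\right)^{2}} = \sqrt{689 + \left(\left(-3\right) \left(-7\right) + 241\right)^{2}} = \sqrt{689 + \left(21 + 241\right)^{2}} = \sqrt{689 + 262^{2}} = \sqrt{689 + 68644} = \sqrt{69333} = 11 \sqrt{573}$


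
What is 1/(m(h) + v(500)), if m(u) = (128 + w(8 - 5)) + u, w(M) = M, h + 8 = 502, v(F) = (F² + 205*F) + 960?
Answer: 1/354085 ≈ 2.8242e-6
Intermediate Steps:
v(F) = 960 + F² + 205*F
h = 494 (h = -8 + 502 = 494)
m(u) = 131 + u (m(u) = (128 + (8 - 5)) + u = (128 + 3) + u = 131 + u)
1/(m(h) + v(500)) = 1/((131 + 494) + (960 + 500² + 205*500)) = 1/(625 + (960 + 250000 + 102500)) = 1/(625 + 353460) = 1/354085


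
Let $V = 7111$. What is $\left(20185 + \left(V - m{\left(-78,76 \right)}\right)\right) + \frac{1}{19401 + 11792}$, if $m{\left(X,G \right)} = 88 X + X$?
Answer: $\frac{1067985935}{31193} \approx 34238.0$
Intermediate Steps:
$m{\left(X,G \right)} = 89 X$
$\left(20185 + \left(V - m{\left(-78,76 \right)}\right)\right) + \frac{1}{19401 + 11792} = \left(20185 + \left(7111 - 89 \left(-78\right)\right)\right) + \frac{1}{19401 + 11792} = \left(20185 + \left(7111 - -6942\right)\right) + \frac{1}{31193} = \left(20185 + \left(7111 + 6942\right)\right) + \frac{1}{31193} = \left(20185 + 14053\right) + \frac{1}{31193} = 34238 + \frac{1}{31193} = \frac{1067985935}{31193}$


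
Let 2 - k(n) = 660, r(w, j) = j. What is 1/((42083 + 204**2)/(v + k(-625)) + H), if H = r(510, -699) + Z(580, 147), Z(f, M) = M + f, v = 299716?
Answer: 299058/8457323 ≈ 0.035361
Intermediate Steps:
k(n) = -658 (k(n) = 2 - 1*660 = 2 - 660 = -658)
H = 28 (H = -699 + (147 + 580) = -699 + 727 = 28)
1/((42083 + 204**2)/(v + k(-625)) + H) = 1/((42083 + 204**2)/(299716 - 658) + 28) = 1/((42083 + 41616)/299058 + 28) = 1/(83699*(1/299058) + 28) = 1/(83699/299058 + 28) = 1/(8457323/299058) = 299058/8457323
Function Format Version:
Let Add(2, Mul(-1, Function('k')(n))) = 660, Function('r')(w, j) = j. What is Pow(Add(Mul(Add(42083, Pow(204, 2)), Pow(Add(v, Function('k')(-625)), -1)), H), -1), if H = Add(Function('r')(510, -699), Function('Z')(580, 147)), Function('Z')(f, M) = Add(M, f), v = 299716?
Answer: Rational(299058, 8457323) ≈ 0.035361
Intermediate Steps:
Function('k')(n) = -658 (Function('k')(n) = Add(2, Mul(-1, 660)) = Add(2, -660) = -658)
H = 28 (H = Add(-699, Add(147, 580)) = Add(-699, 727) = 28)
Pow(Add(Mul(Add(42083, Pow(204, 2)), Pow(Add(v, Function('k')(-625)), -1)), H), -1) = Pow(Add(Mul(Add(42083, Pow(204, 2)), Pow(Add(299716, -658), -1)), 28), -1) = Pow(Add(Mul(Add(42083, 41616), Pow(299058, -1)), 28), -1) = Pow(Add(Mul(83699, Rational(1, 299058)), 28), -1) = Pow(Add(Rational(83699, 299058), 28), -1) = Pow(Rational(8457323, 299058), -1) = Rational(299058, 8457323)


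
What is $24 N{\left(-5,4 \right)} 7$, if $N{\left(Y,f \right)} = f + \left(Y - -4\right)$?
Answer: $504$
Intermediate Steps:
$N{\left(Y,f \right)} = 4 + Y + f$ ($N{\left(Y,f \right)} = f + \left(Y + 4\right) = f + \left(4 + Y\right) = 4 + Y + f$)
$24 N{\left(-5,4 \right)} 7 = 24 \left(4 - 5 + 4\right) 7 = 24 \cdot 3 \cdot 7 = 72 \cdot 7 = 504$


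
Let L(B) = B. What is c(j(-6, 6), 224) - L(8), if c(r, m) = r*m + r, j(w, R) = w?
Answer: -1358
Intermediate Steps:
c(r, m) = r + m*r (c(r, m) = m*r + r = r + m*r)
c(j(-6, 6), 224) - L(8) = -6*(1 + 224) - 1*8 = -6*225 - 8 = -1350 - 8 = -1358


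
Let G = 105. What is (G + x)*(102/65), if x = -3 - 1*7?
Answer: 1938/13 ≈ 149.08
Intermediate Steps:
x = -10 (x = -3 - 7 = -10)
(G + x)*(102/65) = (105 - 10)*(102/65) = 95*(102*(1/65)) = 95*(102/65) = 1938/13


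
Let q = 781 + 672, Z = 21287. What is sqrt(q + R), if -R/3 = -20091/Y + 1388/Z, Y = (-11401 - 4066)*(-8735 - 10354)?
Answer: 2*sqrt(3614710834947309404425797)/99761546787 ≈ 38.116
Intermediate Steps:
Y = 295249563 (Y = -15467*(-19089) = 295249563)
q = 1453
R = -19494224587/99761546787 (R = -3*(-20091/295249563 + 1388/21287) = -3*(-20091*1/295249563 + 1388*(1/21287)) = -3*(-6697/98416521 + 1388/21287) = -3*19494224587/299284640361 = -19494224587/99761546787 ≈ -0.19541)
sqrt(q + R) = sqrt(1453 - 19494224587/99761546787) = sqrt(144934033256924/99761546787) = 2*sqrt(3614710834947309404425797)/99761546787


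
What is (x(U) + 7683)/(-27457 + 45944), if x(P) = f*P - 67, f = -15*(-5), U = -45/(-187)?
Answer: 1427567/3457069 ≈ 0.41294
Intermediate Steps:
U = 45/187 (U = -45*(-1/187) = 45/187 ≈ 0.24064)
f = 75
x(P) = -67 + 75*P (x(P) = 75*P - 67 = -67 + 75*P)
(x(U) + 7683)/(-27457 + 45944) = ((-67 + 75*(45/187)) + 7683)/(-27457 + 45944) = ((-67 + 3375/187) + 7683)/18487 = (-9154/187 + 7683)*(1/18487) = (1427567/187)*(1/18487) = 1427567/3457069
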